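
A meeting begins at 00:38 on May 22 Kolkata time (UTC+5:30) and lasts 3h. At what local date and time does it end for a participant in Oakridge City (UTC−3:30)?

18:38 on May 21

Convert start to UTC: 00:38 − 5:30 = 19:08 UTC on May 21.
Add 3 hours duration → 22:08 UTC.
Oakridge City is UTC−3:30, so local end time = 22:08 − 3:30 = 18:38 on May 21.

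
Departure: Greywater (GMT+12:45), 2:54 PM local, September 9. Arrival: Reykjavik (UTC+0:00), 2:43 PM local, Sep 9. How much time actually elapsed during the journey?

12 hours 34 minutes

Reykjavik is 12:45 behind Greywater.
Clock-face elapsed time (ignoring zones) is −11 minutes.
Actual elapsed = −11 minutes + 12:45 = 12 hours 34 minutes.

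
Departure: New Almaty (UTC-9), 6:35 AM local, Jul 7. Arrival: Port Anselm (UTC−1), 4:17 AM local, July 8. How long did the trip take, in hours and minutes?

Departure in UTC: 6:35 AM + 9:00 = 3:35 PM on Jul 7.
Arrival in UTC: 4:17 AM + 1:00 = 5:17 AM on Jul 8.
Elapsed = 5:17 AM − 3:35 PM (+1 day) = 13 hours 42 minutes.

13 hours 42 minutes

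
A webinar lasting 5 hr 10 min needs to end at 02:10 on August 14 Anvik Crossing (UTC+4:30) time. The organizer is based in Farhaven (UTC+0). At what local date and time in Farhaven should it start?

Target end time in UTC: 02:10 − 4:30 = 21:40 on Aug 13.
Subtract 5 hours 10 minutes → start 16:30 UTC on Aug 13.
Farhaven is UTC+0, so start is 16:30 on Aug 13.

16:30 on August 13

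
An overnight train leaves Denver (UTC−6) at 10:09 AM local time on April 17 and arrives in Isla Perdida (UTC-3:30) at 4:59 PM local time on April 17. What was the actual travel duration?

4 hours 20 minutes

Departure in UTC: 10:09 AM + 6:00 = 4:09 PM on Apr 17.
Arrival in UTC: 4:59 PM + 3:30 = 8:29 PM on Apr 17.
Elapsed = 8:29 PM − 4:09 PM = 4 hours 20 minutes.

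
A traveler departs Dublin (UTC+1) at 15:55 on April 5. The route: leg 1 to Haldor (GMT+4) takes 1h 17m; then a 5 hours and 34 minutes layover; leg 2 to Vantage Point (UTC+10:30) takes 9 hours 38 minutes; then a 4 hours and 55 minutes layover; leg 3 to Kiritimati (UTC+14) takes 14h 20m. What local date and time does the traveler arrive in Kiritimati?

Convert departure to UTC: 15:55 − 1:00 = 14:55 UTC on Apr 5.
Add 1 hour 17 minutes leg 1 → 16:12 UTC.
Add 5 hours 34 minutes layover in Haldor → 21:46 UTC.
Add 9 hours and 38 minutes leg 2 → 07:24 UTC (Apr 6).
Add 4 hours 55 minutes layover in Vantage Point → 12:19 UTC.
Add 14 hours 20 minutes leg 3 → 02:39 UTC (Apr 7).
Kiritimati is UTC+14:00, so local arrival = 02:39 + 14:00 = 16:39 on Apr 7.

16:39 on April 7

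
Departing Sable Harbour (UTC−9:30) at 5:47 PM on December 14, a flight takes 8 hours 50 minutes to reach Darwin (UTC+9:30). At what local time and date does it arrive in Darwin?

9:37 PM on December 15

Convert departure to UTC: 5:47 PM + 9:30 = 3:17 AM UTC on Dec 15.
Add 8 hours 50 minutes travel time → 12:07 PM UTC.
Darwin is UTC+9:30, so local arrival = 12:07 PM + 9:30 = 9:37 PM on Dec 15.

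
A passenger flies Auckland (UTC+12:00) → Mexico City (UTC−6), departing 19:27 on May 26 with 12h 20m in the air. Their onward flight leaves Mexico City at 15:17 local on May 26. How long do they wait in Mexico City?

1 hour 30 minutes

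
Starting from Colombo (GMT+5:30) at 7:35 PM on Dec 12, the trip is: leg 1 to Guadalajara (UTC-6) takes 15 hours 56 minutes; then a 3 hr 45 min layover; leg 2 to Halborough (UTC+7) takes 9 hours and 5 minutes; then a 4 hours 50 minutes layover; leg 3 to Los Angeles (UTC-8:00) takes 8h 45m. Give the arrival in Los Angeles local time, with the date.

12:26 AM on Dec 14

Convert departure to UTC: 7:35 PM − 5:30 = 2:05 PM UTC on Dec 12.
Add 15 hours and 56 minutes leg 1 → 6:01 AM UTC (Dec 13).
Add 3 hours 45 minutes layover in Guadalajara → 9:46 AM UTC.
Add 9 hours 5 minutes leg 2 → 6:51 PM UTC.
Add 4 hours 50 minutes layover in Halborough → 11:41 PM UTC.
Add 8 hours and 45 minutes leg 3 → 8:26 AM UTC (Dec 14).
Los Angeles is UTC−8:00, so local arrival = 8:26 AM − 8:00 = 12:26 AM on Dec 14.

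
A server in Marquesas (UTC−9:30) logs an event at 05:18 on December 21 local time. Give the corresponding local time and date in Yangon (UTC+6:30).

21:18 on Dec 21

Yangon is 16:00 ahead of Marquesas.
Shift by the zone difference: 05:18 + 16:00 = 21:18 on Dec 21 in Yangon.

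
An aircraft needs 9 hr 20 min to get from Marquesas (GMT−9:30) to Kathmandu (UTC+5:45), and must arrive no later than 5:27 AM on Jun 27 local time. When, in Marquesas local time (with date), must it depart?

Target arrival in UTC: 5:27 AM − 5:45 = 11:42 PM on Jun 26.
Subtract 9 hours 20 minutes → departure 2:22 PM UTC on Jun 26.
Marquesas is UTC−9:30: 2:22 PM − 9:30 = 4:52 AM on Jun 26.

4:52 AM on June 26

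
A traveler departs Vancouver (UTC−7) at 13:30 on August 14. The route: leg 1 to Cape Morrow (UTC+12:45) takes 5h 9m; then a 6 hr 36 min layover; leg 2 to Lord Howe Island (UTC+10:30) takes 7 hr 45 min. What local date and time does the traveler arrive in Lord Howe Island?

02:30 on August 16

Convert departure to UTC: 13:30 + 7:00 = 20:30 UTC on Aug 14.
Add 5 hours 9 minutes leg 1 → 01:39 UTC (Aug 15).
Add 6 hours 36 minutes layover in Cape Morrow → 08:15 UTC.
Add 7 hours and 45 minutes leg 2 → 16:00 UTC.
Lord Howe Island is UTC+10:30, so local arrival = 16:00 + 10:30 = 02:30 on Aug 16.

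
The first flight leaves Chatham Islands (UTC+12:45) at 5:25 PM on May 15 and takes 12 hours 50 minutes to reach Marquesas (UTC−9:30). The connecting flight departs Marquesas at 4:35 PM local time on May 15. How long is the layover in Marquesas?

8 hours 35 minutes

Convert departure to UTC: 5:25 PM − 12:45 = 4:40 AM UTC on May 15.
Add 12 hours 50 minutes flight time → 5:30 PM UTC.
Marquesas is UTC−9:30, so local arrival = 5:30 PM − 9:30 = 8:00 AM on May 15.
Layover = 4:35 PM − 8:00 AM = 8 hours 35 minutes.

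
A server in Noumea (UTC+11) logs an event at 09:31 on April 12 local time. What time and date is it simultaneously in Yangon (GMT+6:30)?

Yangon is 4:30 behind Noumea.
Shift by the zone difference: 09:31 − 4:30 = 05:01 on Apr 12 in Yangon.

05:01 on April 12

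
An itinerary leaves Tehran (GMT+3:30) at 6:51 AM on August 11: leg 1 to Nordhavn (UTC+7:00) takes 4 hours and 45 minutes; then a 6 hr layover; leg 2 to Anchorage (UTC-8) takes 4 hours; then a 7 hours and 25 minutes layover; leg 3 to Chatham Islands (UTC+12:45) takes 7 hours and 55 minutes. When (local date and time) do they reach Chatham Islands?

10:11 PM on August 12

Convert departure to UTC: 6:51 AM − 3:30 = 3:21 AM UTC on Aug 11.
Add 4 hours and 45 minutes leg 1 → 8:06 AM UTC.
Add 6 hours layover in Nordhavn → 2:06 PM UTC.
Add 4 hours leg 2 → 6:06 PM UTC.
Add 7 hours and 25 minutes layover in Anchorage → 1:31 AM UTC (Aug 12).
Add 7 hours and 55 minutes leg 3 → 9:26 AM UTC.
Chatham Islands is UTC+12:45, so local arrival = 9:26 AM + 12:45 = 10:11 PM on Aug 12.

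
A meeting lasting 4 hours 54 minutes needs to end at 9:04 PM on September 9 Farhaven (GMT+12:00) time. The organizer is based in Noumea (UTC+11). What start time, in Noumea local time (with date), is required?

3:10 PM on September 9

Target end time in UTC: 9:04 PM − 12:00 = 9:04 AM on Sep 9.
Subtract 4 hours and 54 minutes → start 4:10 AM UTC on Sep 9.
Noumea is UTC+11:00: 4:10 AM + 11:00 = 3:10 PM on Sep 9.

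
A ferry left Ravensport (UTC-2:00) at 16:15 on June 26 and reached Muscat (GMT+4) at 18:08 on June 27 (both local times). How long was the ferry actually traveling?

19 hours 53 minutes

Muscat is 6:00 ahead of Ravensport.
Clock-face elapsed time (ignoring zones) is 25 hours 53 minutes.
Actual elapsed = 25 hours 53 minutes − 6:00 = 19 hours 53 minutes.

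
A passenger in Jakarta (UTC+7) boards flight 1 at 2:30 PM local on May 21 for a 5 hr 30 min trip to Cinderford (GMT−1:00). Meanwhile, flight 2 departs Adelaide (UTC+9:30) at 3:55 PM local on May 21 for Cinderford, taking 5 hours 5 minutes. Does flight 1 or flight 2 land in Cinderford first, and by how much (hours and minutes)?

Flight 1 in UTC: 2:30 PM − 7:00 = 7:30 AM on May 21.
+5 hours and 30 minutes → arrive 1:00 PM UTC on May 21.
Flight 2 in UTC: 3:55 PM − 9:30 = 6:25 AM on May 21.
+5 hours and 5 minutes → arrive 11:30 AM UTC on May 21.
Flight 2 lands earlier by 1 hour 30 minutes.

the second, by 1 hour 30 minutes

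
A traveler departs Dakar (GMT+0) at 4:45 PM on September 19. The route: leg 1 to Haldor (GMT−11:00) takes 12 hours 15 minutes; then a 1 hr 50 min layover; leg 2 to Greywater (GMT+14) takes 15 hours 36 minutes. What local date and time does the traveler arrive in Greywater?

12:26 PM on September 21

Dakar is at UTC+0, so departure is already 4:45 PM UTC on Sep 19.
Add 12 hours and 15 minutes leg 1 → 5:00 AM UTC (Sep 20).
Add 1 hour 50 minutes layover in Haldor → 6:50 AM UTC.
Add 15 hours 36 minutes leg 2 → 10:26 PM UTC.
Greywater is UTC+14:00, so local arrival = 10:26 PM + 14:00 = 12:26 PM on Sep 21.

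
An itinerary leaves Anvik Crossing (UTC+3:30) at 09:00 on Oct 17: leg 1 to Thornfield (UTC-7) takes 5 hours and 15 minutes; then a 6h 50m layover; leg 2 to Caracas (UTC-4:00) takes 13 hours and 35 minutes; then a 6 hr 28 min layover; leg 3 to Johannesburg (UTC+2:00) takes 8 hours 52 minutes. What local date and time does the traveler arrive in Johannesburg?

00:30 on Oct 19

Convert departure to UTC: 09:00 − 3:30 = 05:30 UTC on Oct 17.
Add 5 hours and 15 minutes leg 1 → 10:45 UTC.
Add 6 hours and 50 minutes layover in Thornfield → 17:35 UTC.
Add 13 hours 35 minutes leg 2 → 07:10 UTC (Oct 18).
Add 6 hours 28 minutes layover in Caracas → 13:38 UTC.
Add 8 hours and 52 minutes leg 3 → 22:30 UTC.
Johannesburg is UTC+2:00, so local arrival = 22:30 + 2:00 = 00:30 on Oct 19.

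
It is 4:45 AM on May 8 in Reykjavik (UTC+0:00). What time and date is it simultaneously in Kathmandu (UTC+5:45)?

Reykjavik is UTC+0 so that is 4:45 AM UTC.
Kathmandu is UTC+5:45: 4:45 AM + 5:45 = 10:30 AM on May 8.

10:30 AM on May 8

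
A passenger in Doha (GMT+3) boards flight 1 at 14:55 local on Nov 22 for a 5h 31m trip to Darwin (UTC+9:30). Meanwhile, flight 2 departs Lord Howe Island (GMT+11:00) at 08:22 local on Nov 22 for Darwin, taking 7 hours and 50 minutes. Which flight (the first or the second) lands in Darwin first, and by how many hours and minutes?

the second, by 12 hours 14 minutes

Flight 1 in UTC: 14:55 − 3:00 = 11:55 on Nov 22.
+5 hours and 31 minutes → arrive 17:26 UTC on Nov 22.
Flight 2 in UTC: 08:22 − 11:00 = 21:22 on Nov 21.
+7 hours and 50 minutes → arrive 05:12 UTC on Nov 22.
Flight 2 lands earlier by 12 hours 14 minutes.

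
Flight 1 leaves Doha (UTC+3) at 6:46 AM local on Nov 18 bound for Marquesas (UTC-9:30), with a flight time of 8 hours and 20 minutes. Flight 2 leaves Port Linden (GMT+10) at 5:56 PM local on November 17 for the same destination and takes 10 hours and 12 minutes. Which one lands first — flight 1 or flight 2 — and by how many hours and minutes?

Flight 1 in UTC: 6:46 AM − 3:00 = 3:46 AM on Nov 18.
+8 hours 20 minutes → arrive 12:06 PM UTC on Nov 18.
Flight 2 in UTC: 5:56 PM − 10:00 = 7:56 AM on Nov 17.
+10 hours and 12 minutes → arrive 6:08 PM UTC on Nov 17.
Flight 2 lands earlier by 17 hours 58 minutes.

the second, by 17 hours 58 minutes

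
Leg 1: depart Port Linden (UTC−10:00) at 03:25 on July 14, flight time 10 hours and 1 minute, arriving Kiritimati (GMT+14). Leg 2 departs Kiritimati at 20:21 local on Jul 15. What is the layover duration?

Convert departure to UTC: 03:25 + 10:00 = 13:25 UTC on Jul 14.
Add 10 hours and 1 minute flight time → 23:26 UTC.
Kiritimati is UTC+14:00, so local arrival = 23:26 + 14:00 = 13:26 on Jul 15.
Layover = 20:21 − 13:26 = 6 hours 55 minutes.

6 hours 55 minutes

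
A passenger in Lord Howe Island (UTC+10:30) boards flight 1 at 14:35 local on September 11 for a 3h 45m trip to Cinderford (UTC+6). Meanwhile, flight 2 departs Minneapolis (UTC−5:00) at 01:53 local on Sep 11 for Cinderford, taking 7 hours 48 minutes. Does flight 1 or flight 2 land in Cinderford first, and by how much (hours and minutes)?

Flight 1 in UTC: 14:35 − 10:30 = 04:05 on Sep 11.
+3 hours 45 minutes → arrive 07:50 UTC on Sep 11.
Flight 2 in UTC: 01:53 + 5:00 = 06:53 on Sep 11.
+7 hours and 48 minutes → arrive 14:41 UTC on Sep 11.
Flight 1 lands earlier by 6 hours 51 minutes.

the first, by 6 hours 51 minutes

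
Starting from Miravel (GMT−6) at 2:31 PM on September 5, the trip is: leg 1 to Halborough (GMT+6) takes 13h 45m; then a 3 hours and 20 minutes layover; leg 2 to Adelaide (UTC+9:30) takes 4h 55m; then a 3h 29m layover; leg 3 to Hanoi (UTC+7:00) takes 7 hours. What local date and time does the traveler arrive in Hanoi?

Convert departure to UTC: 2:31 PM + 6:00 = 8:31 PM UTC on Sep 5.
Add 13 hours 45 minutes leg 1 → 10:16 AM UTC (Sep 6).
Add 3 hours 20 minutes layover in Halborough → 1:36 PM UTC.
Add 4 hours and 55 minutes leg 2 → 6:31 PM UTC.
Add 3 hours and 29 minutes layover in Adelaide → 10:00 PM UTC.
Add 7 hours leg 3 → 5:00 AM UTC (Sep 7).
Hanoi is UTC+7:00, so local arrival = 5:00 AM + 7:00 = 12:00 PM on Sep 7.

12:00 PM on Sep 7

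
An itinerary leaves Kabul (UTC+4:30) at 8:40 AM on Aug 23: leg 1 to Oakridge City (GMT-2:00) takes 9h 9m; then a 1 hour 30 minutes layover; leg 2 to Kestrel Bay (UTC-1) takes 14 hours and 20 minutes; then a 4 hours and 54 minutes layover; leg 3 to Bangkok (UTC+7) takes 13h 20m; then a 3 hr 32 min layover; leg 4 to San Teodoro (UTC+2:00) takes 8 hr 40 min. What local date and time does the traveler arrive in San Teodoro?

1:35 PM on Aug 25

Convert departure to UTC: 8:40 AM − 4:30 = 4:10 AM UTC on Aug 23.
Add 9 hours and 9 minutes leg 1 → 1:19 PM UTC.
Add 1 hour and 30 minutes layover in Oakridge City → 2:49 PM UTC.
Add 14 hours 20 minutes leg 2 → 5:09 AM UTC (Aug 24).
Add 4 hours and 54 minutes layover in Kestrel Bay → 10:03 AM UTC.
Add 13 hours and 20 minutes leg 3 → 11:23 PM UTC.
Add 3 hours 32 minutes layover in Bangkok → 2:55 AM UTC (Aug 25).
Add 8 hours and 40 minutes leg 4 → 11:35 AM UTC.
San Teodoro is UTC+2:00, so local arrival = 11:35 AM + 2:00 = 1:35 PM on Aug 25.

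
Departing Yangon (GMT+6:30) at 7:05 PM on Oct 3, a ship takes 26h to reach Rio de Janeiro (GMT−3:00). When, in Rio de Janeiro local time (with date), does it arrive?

11:35 AM on October 4

Convert departure to UTC: 7:05 PM − 6:30 = 12:35 PM UTC on Oct 3.
Add 26 hours travel time → 2:35 PM UTC (Oct 4).
Rio de Janeiro is UTC−3:00, so local arrival = 2:35 PM − 3:00 = 11:35 AM on Oct 4.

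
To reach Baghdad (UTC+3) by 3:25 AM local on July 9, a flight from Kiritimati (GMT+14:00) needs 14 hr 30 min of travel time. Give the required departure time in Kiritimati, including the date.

Target arrival in UTC: 3:25 AM − 3:00 = 12:25 AM on Jul 9.
Subtract 14 hours and 30 minutes → departure 9:55 AM UTC on Jul 8.
Kiritimati is UTC+14:00: 9:55 AM + 14:00 = 11:55 PM on Jul 8.

11:55 PM on July 8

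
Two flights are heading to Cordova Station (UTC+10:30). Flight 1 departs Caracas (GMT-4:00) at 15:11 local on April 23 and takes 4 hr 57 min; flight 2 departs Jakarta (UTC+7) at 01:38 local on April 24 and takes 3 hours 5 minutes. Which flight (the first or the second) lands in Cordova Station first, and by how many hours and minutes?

Flight 1 in UTC: 15:11 + 4:00 = 19:11 on Apr 23.
+4 hours 57 minutes → arrive 00:08 UTC on Apr 24.
Flight 2 in UTC: 01:38 − 7:00 = 18:38 on Apr 23.
+3 hours and 5 minutes → arrive 21:43 UTC on Apr 23.
Flight 2 lands earlier by 2 hours 25 minutes.

the second, by 2 hours 25 minutes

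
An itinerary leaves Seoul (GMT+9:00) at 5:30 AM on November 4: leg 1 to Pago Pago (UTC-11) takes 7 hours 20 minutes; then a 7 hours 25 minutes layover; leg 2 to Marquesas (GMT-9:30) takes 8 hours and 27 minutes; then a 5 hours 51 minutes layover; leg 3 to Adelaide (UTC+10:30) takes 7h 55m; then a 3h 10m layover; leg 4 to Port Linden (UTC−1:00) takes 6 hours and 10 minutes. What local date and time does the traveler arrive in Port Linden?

Convert departure to UTC: 5:30 AM − 9:00 = 8:30 PM UTC on Nov 3.
Add 7 hours 20 minutes leg 1 → 3:50 AM UTC (Nov 4).
Add 7 hours and 25 minutes layover in Pago Pago → 11:15 AM UTC.
Add 8 hours and 27 minutes leg 2 → 7:42 PM UTC.
Add 5 hours 51 minutes layover in Marquesas → 1:33 AM UTC (Nov 5).
Add 7 hours 55 minutes leg 3 → 9:28 AM UTC.
Add 3 hours 10 minutes layover in Adelaide → 12:38 PM UTC.
Add 6 hours and 10 minutes leg 4 → 6:48 PM UTC.
Port Linden is UTC−1:00, so local arrival = 6:48 PM − 1:00 = 5:48 PM on Nov 5.

5:48 PM on November 5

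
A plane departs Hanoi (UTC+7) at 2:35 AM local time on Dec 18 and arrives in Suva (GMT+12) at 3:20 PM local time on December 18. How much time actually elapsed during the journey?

7 hours 45 minutes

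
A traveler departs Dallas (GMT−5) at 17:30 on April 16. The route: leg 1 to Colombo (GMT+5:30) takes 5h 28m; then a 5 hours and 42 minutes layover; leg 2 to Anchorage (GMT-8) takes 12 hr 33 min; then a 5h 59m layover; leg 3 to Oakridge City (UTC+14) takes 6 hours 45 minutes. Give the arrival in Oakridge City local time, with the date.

00:57 on April 19

Convert departure to UTC: 17:30 + 5:00 = 22:30 UTC on Apr 16.
Add 5 hours 28 minutes leg 1 → 03:58 UTC (Apr 17).
Add 5 hours 42 minutes layover in Colombo → 09:40 UTC.
Add 12 hours 33 minutes leg 2 → 22:13 UTC.
Add 5 hours and 59 minutes layover in Anchorage → 04:12 UTC (Apr 18).
Add 6 hours and 45 minutes leg 3 → 10:57 UTC.
Oakridge City is UTC+14:00, so local arrival = 10:57 + 14:00 = 00:57 on Apr 19.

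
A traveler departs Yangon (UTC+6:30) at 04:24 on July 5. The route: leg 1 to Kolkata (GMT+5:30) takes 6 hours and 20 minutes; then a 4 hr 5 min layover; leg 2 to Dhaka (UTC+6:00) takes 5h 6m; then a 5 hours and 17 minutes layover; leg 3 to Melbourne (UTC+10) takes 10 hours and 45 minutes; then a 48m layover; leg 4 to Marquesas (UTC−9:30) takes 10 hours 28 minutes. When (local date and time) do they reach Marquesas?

Convert departure to UTC: 04:24 − 6:30 = 21:54 UTC on Jul 4.
Add 6 hours 20 minutes leg 1 → 04:14 UTC (Jul 5).
Add 4 hours and 5 minutes layover in Kolkata → 08:19 UTC.
Add 5 hours and 6 minutes leg 2 → 13:25 UTC.
Add 5 hours and 17 minutes layover in Dhaka → 18:42 UTC.
Add 10 hours 45 minutes leg 3 → 05:27 UTC (Jul 6).
Add 48 minutes layover in Melbourne → 06:15 UTC.
Add 10 hours and 28 minutes leg 4 → 16:43 UTC.
Marquesas is UTC−9:30, so local arrival = 16:43 − 9:30 = 07:13 on Jul 6.

07:13 on July 6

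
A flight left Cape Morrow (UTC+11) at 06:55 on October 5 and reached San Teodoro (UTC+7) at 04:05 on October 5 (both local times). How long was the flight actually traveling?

Departure in UTC: 06:55 − 11:00 = 19:55 on Oct 4.
Arrival in UTC: 04:05 − 7:00 = 21:05 on Oct 4.
Elapsed = 21:05 − 19:55 = 1 hour 10 minutes.

1 hour 10 minutes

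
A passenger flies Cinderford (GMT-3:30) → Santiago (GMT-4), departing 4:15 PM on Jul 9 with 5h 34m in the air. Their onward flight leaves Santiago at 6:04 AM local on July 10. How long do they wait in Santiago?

Convert departure to UTC: 4:15 PM + 3:30 = 7:45 PM UTC on Jul 9.
Add 5 hours 34 minutes flight time → 1:19 AM UTC (Jul 10).
Santiago is UTC−4:00, so local arrival = 1:19 AM − 4:00 = 9:19 PM on Jul 9.
Layover = 6:04 AM − 9:19 PM (+1 day) = 8 hours 45 minutes.

8 hours 45 minutes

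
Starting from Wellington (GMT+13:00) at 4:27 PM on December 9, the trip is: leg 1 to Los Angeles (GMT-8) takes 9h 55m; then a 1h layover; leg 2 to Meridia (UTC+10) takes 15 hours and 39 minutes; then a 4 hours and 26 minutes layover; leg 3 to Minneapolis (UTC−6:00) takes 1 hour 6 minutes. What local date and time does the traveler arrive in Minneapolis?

Convert departure to UTC: 4:27 PM − 13:00 = 3:27 AM UTC on Dec 9.
Add 9 hours 55 minutes leg 1 → 1:22 PM UTC.
Add 1 hour layover in Los Angeles → 2:22 PM UTC.
Add 15 hours and 39 minutes leg 2 → 6:01 AM UTC (Dec 10).
Add 4 hours 26 minutes layover in Meridia → 10:27 AM UTC.
Add 1 hour and 6 minutes leg 3 → 11:33 AM UTC.
Minneapolis is UTC−6:00, so local arrival = 11:33 AM − 6:00 = 5:33 AM on Dec 10.

5:33 AM on Dec 10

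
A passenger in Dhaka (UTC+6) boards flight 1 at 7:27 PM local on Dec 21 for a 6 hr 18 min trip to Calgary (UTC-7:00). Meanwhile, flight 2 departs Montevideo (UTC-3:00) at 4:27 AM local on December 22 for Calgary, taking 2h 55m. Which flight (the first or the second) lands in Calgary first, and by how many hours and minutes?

the first, by 14 hours 37 minutes

Flight 1 in UTC: 7:27 PM − 6:00 = 1:27 PM on Dec 21.
+6 hours and 18 minutes → arrive 7:45 PM UTC on Dec 21.
Flight 2 in UTC: 4:27 AM + 3:00 = 7:27 AM on Dec 22.
+2 hours 55 minutes → arrive 10:22 AM UTC on Dec 22.
Flight 1 lands earlier by 14 hours 37 minutes.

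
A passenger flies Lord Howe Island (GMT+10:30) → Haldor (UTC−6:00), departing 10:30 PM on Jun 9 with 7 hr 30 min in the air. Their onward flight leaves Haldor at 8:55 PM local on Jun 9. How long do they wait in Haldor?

Convert departure to UTC: 10:30 PM − 10:30 = 12:00 PM UTC on Jun 9.
Add 7 hours 30 minutes flight time → 7:30 PM UTC.
Haldor is UTC−6:00, so local arrival = 7:30 PM − 6:00 = 1:30 PM on Jun 9.
Layover = 8:55 PM − 1:30 PM = 7 hours 25 minutes.

7 hours 25 minutes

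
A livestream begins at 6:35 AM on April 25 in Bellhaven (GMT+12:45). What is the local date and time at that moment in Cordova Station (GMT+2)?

7:50 PM on April 24

In UTC: 6:35 AM − 12:45 = 5:50 PM on Apr 24.
Cordova Station is UTC+2:00: 5:50 PM + 2:00 = 7:50 PM on Apr 24.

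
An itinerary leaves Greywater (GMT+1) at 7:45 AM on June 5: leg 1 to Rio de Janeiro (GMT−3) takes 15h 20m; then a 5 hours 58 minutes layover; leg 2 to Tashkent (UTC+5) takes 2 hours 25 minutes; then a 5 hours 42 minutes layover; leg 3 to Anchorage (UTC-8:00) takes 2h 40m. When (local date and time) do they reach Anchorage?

Convert departure to UTC: 7:45 AM − 1:00 = 6:45 AM UTC on Jun 5.
Add 15 hours 20 minutes leg 1 → 10:05 PM UTC.
Add 5 hours 58 minutes layover in Rio de Janeiro → 4:03 AM UTC (Jun 6).
Add 2 hours 25 minutes leg 2 → 6:28 AM UTC.
Add 5 hours and 42 minutes layover in Tashkent → 12:10 PM UTC.
Add 2 hours 40 minutes leg 3 → 2:50 PM UTC.
Anchorage is UTC−8:00, so local arrival = 2:50 PM − 8:00 = 6:50 AM on Jun 6.

6:50 AM on June 6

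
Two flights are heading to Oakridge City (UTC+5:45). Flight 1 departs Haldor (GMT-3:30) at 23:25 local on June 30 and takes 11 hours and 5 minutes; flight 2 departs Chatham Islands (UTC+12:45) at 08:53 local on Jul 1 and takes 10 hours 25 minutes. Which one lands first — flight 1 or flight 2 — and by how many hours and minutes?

the second, by 7 hours 27 minutes

Flight 1 in UTC: 23:25 + 3:30 = 02:55 on Jul 1.
+11 hours and 5 minutes → arrive 14:00 UTC on Jul 1.
Flight 2 in UTC: 08:53 − 12:45 = 20:08 on Jun 30.
+10 hours and 25 minutes → arrive 06:33 UTC on Jul 1.
Flight 2 lands earlier by 7 hours 27 minutes.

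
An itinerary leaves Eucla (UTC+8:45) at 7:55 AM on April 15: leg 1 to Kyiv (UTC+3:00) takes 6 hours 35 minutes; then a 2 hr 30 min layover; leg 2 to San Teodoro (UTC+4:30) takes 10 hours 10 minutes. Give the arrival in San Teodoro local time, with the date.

Convert departure to UTC: 7:55 AM − 8:45 = 11:10 PM UTC on Apr 14.
Add 6 hours 35 minutes leg 1 → 5:45 AM UTC (Apr 15).
Add 2 hours and 30 minutes layover in Kyiv → 8:15 AM UTC.
Add 10 hours 10 minutes leg 2 → 6:25 PM UTC.
San Teodoro is UTC+4:30, so local arrival = 6:25 PM + 4:30 = 10:55 PM on Apr 15.

10:55 PM on April 15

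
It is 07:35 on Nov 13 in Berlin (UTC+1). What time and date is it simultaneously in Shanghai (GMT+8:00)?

In UTC: 07:35 − 1:00 = 06:35 on Nov 13.
Shanghai is UTC+8:00: 06:35 + 8:00 = 14:35 on Nov 13.

14:35 on Nov 13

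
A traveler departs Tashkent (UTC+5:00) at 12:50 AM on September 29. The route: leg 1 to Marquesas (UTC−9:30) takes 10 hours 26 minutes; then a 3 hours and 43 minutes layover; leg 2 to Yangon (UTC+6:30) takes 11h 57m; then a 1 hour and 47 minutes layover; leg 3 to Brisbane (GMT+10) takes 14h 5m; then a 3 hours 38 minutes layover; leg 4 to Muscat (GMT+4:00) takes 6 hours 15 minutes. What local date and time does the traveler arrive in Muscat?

3:41 AM on October 1

Convert departure to UTC: 12:50 AM − 5:00 = 7:50 PM UTC on Sep 28.
Add 10 hours and 26 minutes leg 1 → 6:16 AM UTC (Sep 29).
Add 3 hours 43 minutes layover in Marquesas → 9:59 AM UTC.
Add 11 hours 57 minutes leg 2 → 9:56 PM UTC.
Add 1 hour 47 minutes layover in Yangon → 11:43 PM UTC.
Add 14 hours and 5 minutes leg 3 → 1:48 PM UTC (Sep 30).
Add 3 hours 38 minutes layover in Brisbane → 5:26 PM UTC.
Add 6 hours 15 minutes leg 4 → 11:41 PM UTC.
Muscat is UTC+4:00, so local arrival = 11:41 PM + 4:00 = 3:41 AM on Oct 1.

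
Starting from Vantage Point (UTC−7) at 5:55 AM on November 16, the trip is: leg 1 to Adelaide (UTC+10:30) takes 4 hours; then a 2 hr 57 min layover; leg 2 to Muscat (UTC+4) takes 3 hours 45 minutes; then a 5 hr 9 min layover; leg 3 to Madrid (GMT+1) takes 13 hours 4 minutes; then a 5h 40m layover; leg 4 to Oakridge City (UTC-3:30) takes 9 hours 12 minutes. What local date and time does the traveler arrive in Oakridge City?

Convert departure to UTC: 5:55 AM + 7:00 = 12:55 PM UTC on Nov 16.
Add 4 hours leg 1 → 4:55 PM UTC.
Add 2 hours 57 minutes layover in Adelaide → 7:52 PM UTC.
Add 3 hours 45 minutes leg 2 → 11:37 PM UTC.
Add 5 hours 9 minutes layover in Muscat → 4:46 AM UTC (Nov 17).
Add 13 hours and 4 minutes leg 3 → 5:50 PM UTC.
Add 5 hours and 40 minutes layover in Madrid → 11:30 PM UTC.
Add 9 hours 12 minutes leg 4 → 8:42 AM UTC (Nov 18).
Oakridge City is UTC−3:30, so local arrival = 8:42 AM − 3:30 = 5:12 AM on Nov 18.

5:12 AM on November 18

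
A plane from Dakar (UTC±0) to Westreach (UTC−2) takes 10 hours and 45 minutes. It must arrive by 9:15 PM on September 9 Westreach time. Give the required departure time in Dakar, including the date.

12:30 PM on September 9

Target arrival in UTC: 9:15 PM + 2:00 = 11:15 PM on Sep 9.
Subtract 10 hours 45 minutes → departure 12:30 PM UTC on Sep 9.
Dakar is UTC+0, so departure is 12:30 PM on Sep 9.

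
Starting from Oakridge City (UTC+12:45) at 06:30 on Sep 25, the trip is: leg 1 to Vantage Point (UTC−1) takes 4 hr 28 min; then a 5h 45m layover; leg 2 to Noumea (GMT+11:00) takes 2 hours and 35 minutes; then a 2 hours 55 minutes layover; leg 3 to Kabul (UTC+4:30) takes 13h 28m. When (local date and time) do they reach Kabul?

03:26 on September 26

Convert departure to UTC: 06:30 − 12:45 = 17:45 UTC on Sep 24.
Add 4 hours 28 minutes leg 1 → 22:13 UTC.
Add 5 hours 45 minutes layover in Vantage Point → 03:58 UTC (Sep 25).
Add 2 hours 35 minutes leg 2 → 06:33 UTC.
Add 2 hours and 55 minutes layover in Noumea → 09:28 UTC.
Add 13 hours 28 minutes leg 3 → 22:56 UTC.
Kabul is UTC+4:30, so local arrival = 22:56 + 4:30 = 03:26 on Sep 26.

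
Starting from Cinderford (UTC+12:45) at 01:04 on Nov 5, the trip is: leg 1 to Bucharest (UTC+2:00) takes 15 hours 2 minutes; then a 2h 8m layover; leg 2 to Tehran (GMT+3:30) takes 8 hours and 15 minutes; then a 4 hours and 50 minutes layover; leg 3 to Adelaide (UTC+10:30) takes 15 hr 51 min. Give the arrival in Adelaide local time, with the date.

20:55 on Nov 6

Convert departure to UTC: 01:04 − 12:45 = 12:19 UTC on Nov 4.
Add 15 hours and 2 minutes leg 1 → 03:21 UTC (Nov 5).
Add 2 hours 8 minutes layover in Bucharest → 05:29 UTC.
Add 8 hours 15 minutes leg 2 → 13:44 UTC.
Add 4 hours and 50 minutes layover in Tehran → 18:34 UTC.
Add 15 hours 51 minutes leg 3 → 10:25 UTC (Nov 6).
Adelaide is UTC+10:30, so local arrival = 10:25 + 10:30 = 20:55 on Nov 6.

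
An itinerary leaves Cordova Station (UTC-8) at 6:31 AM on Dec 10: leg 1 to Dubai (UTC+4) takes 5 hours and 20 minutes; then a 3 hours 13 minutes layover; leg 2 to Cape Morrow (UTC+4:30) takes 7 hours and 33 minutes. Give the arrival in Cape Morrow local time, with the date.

Convert departure to UTC: 6:31 AM + 8:00 = 2:31 PM UTC on Dec 10.
Add 5 hours 20 minutes leg 1 → 7:51 PM UTC.
Add 3 hours and 13 minutes layover in Dubai → 11:04 PM UTC.
Add 7 hours 33 minutes leg 2 → 6:37 AM UTC (Dec 11).
Cape Morrow is UTC+4:30, so local arrival = 6:37 AM + 4:30 = 11:07 AM on Dec 11.

11:07 AM on Dec 11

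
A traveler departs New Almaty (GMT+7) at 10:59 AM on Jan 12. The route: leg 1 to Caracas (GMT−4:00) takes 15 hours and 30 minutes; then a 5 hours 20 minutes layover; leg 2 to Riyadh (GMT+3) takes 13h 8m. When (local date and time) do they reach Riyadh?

4:57 PM on January 13

Convert departure to UTC: 10:59 AM − 7:00 = 3:59 AM UTC on Jan 12.
Add 15 hours and 30 minutes leg 1 → 7:29 PM UTC.
Add 5 hours and 20 minutes layover in Caracas → 12:49 AM UTC (Jan 13).
Add 13 hours and 8 minutes leg 2 → 1:57 PM UTC.
Riyadh is UTC+3:00, so local arrival = 1:57 PM + 3:00 = 4:57 PM on Jan 13.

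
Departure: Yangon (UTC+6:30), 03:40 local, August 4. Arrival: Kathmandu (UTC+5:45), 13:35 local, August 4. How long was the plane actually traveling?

Kathmandu is 0:45 behind Yangon.
Clock-face elapsed time (ignoring zones) is 9 hours 55 minutes.
Actual elapsed = 9 hours 55 minutes + 0:45 = 10 hours 40 minutes.

10 hours 40 minutes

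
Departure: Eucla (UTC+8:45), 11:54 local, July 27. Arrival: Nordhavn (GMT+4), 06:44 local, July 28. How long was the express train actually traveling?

23 hours 35 minutes

Nordhavn is 4:45 behind Eucla.
Clock-face elapsed time (ignoring zones) is 18 hours 50 minutes.
Actual elapsed = 18 hours 50 minutes + 4:45 = 23 hours 35 minutes.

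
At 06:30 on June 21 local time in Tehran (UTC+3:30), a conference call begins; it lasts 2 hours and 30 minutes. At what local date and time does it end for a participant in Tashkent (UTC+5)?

Tashkent is 1:30 ahead of Tehran.
After 2 hours 30 minutes it is 09:00 in Tehran.
Shift by the zone difference: 09:00 + 1:30 = 10:30 on Jun 21 in Tashkent.

10:30 on June 21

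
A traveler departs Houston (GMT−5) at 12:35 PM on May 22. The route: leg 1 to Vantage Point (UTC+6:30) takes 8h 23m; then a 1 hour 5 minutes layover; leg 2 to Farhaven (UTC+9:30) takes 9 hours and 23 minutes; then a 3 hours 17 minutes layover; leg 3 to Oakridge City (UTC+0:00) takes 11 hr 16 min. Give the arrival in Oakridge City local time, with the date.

Convert departure to UTC: 12:35 PM + 5:00 = 5:35 PM UTC on May 22.
Add 8 hours 23 minutes leg 1 → 1:58 AM UTC (May 23).
Add 1 hour and 5 minutes layover in Vantage Point → 3:03 AM UTC.
Add 9 hours and 23 minutes leg 2 → 12:26 PM UTC.
Add 3 hours and 17 minutes layover in Farhaven → 3:43 PM UTC.
Add 11 hours 16 minutes leg 3 → 2:59 AM UTC (May 24).
Oakridge City is UTC+0, so local arrival is the same: 2:59 AM on May 24.

2:59 AM on May 24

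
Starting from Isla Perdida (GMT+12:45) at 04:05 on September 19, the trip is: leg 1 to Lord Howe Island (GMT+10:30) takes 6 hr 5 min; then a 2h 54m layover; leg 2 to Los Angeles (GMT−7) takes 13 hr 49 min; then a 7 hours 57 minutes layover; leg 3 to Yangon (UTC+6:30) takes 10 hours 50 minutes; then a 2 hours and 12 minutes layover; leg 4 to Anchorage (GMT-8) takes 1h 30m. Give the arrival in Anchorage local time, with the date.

04:37 on Sep 20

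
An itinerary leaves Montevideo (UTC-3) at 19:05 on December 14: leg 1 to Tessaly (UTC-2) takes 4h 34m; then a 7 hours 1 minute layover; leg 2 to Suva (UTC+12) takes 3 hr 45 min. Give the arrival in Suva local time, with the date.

Convert departure to UTC: 19:05 + 3:00 = 22:05 UTC on Dec 14.
Add 4 hours and 34 minutes leg 1 → 02:39 UTC (Dec 15).
Add 7 hours 1 minute layover in Tessaly → 09:40 UTC.
Add 3 hours 45 minutes leg 2 → 13:25 UTC.
Suva is UTC+12:00, so local arrival = 13:25 + 12:00 = 01:25 on Dec 16.

01:25 on December 16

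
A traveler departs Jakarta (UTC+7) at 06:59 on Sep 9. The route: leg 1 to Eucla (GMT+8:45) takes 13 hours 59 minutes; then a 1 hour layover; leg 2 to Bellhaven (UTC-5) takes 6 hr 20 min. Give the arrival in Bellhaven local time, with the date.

16:18 on Sep 9

Convert departure to UTC: 06:59 − 7:00 = 23:59 UTC on Sep 8.
Add 13 hours 59 minutes leg 1 → 13:58 UTC (Sep 9).
Add 1 hour layover in Eucla → 14:58 UTC.
Add 6 hours and 20 minutes leg 2 → 21:18 UTC.
Bellhaven is UTC−5:00, so local arrival = 21:18 − 5:00 = 16:18 on Sep 9.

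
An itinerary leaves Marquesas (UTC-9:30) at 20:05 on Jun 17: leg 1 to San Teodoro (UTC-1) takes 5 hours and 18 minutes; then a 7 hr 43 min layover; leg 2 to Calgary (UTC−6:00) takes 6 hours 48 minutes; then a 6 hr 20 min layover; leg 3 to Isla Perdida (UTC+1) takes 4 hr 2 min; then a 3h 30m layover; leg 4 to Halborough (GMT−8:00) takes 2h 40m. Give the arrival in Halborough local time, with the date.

09:56 on June 19

Convert departure to UTC: 20:05 + 9:30 = 05:35 UTC on Jun 18.
Add 5 hours and 18 minutes leg 1 → 10:53 UTC.
Add 7 hours 43 minutes layover in San Teodoro → 18:36 UTC.
Add 6 hours 48 minutes leg 2 → 01:24 UTC (Jun 19).
Add 6 hours 20 minutes layover in Calgary → 07:44 UTC.
Add 4 hours 2 minutes leg 3 → 11:46 UTC.
Add 3 hours and 30 minutes layover in Isla Perdida → 15:16 UTC.
Add 2 hours and 40 minutes leg 4 → 17:56 UTC.
Halborough is UTC−8:00, so local arrival = 17:56 − 8:00 = 09:56 on Jun 19.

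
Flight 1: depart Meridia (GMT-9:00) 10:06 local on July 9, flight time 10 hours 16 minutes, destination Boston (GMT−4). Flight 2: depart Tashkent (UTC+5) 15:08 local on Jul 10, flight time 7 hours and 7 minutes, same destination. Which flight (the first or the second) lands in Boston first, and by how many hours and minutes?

Flight 1 in UTC: 10:06 + 9:00 = 19:06 on Jul 9.
+10 hours 16 minutes → arrive 05:22 UTC on Jul 10.
Flight 2 in UTC: 15:08 − 5:00 = 10:08 on Jul 10.
+7 hours and 7 minutes → arrive 17:15 UTC on Jul 10.
Flight 1 lands earlier by 11 hours 53 minutes.

the first, by 11 hours 53 minutes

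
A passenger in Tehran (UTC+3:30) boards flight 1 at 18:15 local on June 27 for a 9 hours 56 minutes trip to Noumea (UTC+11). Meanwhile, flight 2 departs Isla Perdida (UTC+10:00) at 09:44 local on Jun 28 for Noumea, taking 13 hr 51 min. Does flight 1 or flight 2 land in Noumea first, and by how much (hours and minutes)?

the first, by 12 hours 54 minutes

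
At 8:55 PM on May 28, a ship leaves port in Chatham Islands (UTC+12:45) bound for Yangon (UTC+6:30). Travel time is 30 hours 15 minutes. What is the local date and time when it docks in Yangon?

8:55 PM on May 29

Convert departure to UTC: 8:55 PM − 12:45 = 8:10 AM UTC on May 28.
Add 30 hours and 15 minutes travel time → 2:25 PM UTC (May 29).
Yangon is UTC+6:30, so local arrival = 2:25 PM + 6:30 = 8:55 PM on May 29.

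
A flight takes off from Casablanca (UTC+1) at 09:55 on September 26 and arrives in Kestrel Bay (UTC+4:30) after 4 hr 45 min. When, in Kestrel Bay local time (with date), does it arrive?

Convert departure to UTC: 09:55 − 1:00 = 08:55 UTC on Sep 26.
Add 4 hours 45 minutes travel time → 13:40 UTC.
Kestrel Bay is UTC+4:30, so local arrival = 13:40 + 4:30 = 18:10 on Sep 26.

18:10 on September 26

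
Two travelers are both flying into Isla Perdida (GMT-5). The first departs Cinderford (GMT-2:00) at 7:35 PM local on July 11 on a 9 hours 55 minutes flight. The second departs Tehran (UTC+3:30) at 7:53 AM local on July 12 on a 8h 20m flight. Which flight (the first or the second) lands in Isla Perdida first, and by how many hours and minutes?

the first, by 5 hours 13 minutes

Flight 1 in UTC: 7:35 PM + 2:00 = 9:35 PM on Jul 11.
+9 hours and 55 minutes → arrive 7:30 AM UTC on Jul 12.
Flight 2 in UTC: 7:53 AM − 3:30 = 4:23 AM on Jul 12.
+8 hours 20 minutes → arrive 12:43 PM UTC on Jul 12.
Flight 1 lands earlier by 5 hours 13 minutes.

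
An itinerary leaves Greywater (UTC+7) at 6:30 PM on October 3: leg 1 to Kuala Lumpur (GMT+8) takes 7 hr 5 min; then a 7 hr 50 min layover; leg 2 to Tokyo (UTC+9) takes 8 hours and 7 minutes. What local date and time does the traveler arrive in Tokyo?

Convert departure to UTC: 6:30 PM − 7:00 = 11:30 AM UTC on Oct 3.
Add 7 hours 5 minutes leg 1 → 6:35 PM UTC.
Add 7 hours 50 minutes layover in Kuala Lumpur → 2:25 AM UTC (Oct 4).
Add 8 hours and 7 minutes leg 2 → 10:32 AM UTC.
Tokyo is UTC+9:00, so local arrival = 10:32 AM + 9:00 = 7:32 PM on Oct 4.

7:32 PM on October 4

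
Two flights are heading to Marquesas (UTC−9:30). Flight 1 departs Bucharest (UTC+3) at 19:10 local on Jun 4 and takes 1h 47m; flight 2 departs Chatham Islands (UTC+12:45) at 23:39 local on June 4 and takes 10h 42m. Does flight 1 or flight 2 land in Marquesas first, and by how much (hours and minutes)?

the first, by 3 hours 39 minutes

Flight 1 in UTC: 19:10 − 3:00 = 16:10 on Jun 4.
+1 hour and 47 minutes → arrive 17:57 UTC on Jun 4.
Flight 2 in UTC: 23:39 − 12:45 = 10:54 on Jun 4.
+10 hours 42 minutes → arrive 21:36 UTC on Jun 4.
Flight 1 lands earlier by 3 hours 39 minutes.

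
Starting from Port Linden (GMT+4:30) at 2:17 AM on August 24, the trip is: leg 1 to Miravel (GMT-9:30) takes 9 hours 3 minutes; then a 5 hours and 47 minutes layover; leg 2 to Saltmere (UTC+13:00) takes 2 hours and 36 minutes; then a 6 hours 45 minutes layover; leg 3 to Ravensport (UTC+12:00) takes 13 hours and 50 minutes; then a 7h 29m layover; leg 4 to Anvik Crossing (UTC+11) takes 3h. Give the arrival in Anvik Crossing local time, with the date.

Convert departure to UTC: 2:17 AM − 4:30 = 9:47 PM UTC on Aug 23.
Add 9 hours 3 minutes leg 1 → 6:50 AM UTC (Aug 24).
Add 5 hours 47 minutes layover in Miravel → 12:37 PM UTC.
Add 2 hours and 36 minutes leg 2 → 3:13 PM UTC.
Add 6 hours 45 minutes layover in Saltmere → 9:58 PM UTC.
Add 13 hours 50 minutes leg 3 → 11:48 AM UTC (Aug 25).
Add 7 hours 29 minutes layover in Ravensport → 7:17 PM UTC.
Add 3 hours leg 4 → 10:17 PM UTC.
Anvik Crossing is UTC+11:00, so local arrival = 10:17 PM + 11:00 = 9:17 AM on Aug 26.

9:17 AM on August 26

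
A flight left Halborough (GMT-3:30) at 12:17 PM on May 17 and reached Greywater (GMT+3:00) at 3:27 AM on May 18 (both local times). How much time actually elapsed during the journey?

8 hours 40 minutes

Greywater is 6:30 ahead of Halborough.
Clock-face elapsed time (ignoring zones) is 15 hours 10 minutes.
Actual elapsed = 15 hours 10 minutes − 6:30 = 8 hours 40 minutes.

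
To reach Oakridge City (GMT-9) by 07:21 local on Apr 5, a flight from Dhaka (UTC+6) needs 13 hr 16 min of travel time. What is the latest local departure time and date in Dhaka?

09:05 on April 5

Target arrival in UTC: 07:21 + 9:00 = 16:21 on Apr 5.
Subtract 13 hours 16 minutes → departure 03:05 UTC on Apr 5.
Dhaka is UTC+6:00: 03:05 + 6:00 = 09:05 on Apr 5.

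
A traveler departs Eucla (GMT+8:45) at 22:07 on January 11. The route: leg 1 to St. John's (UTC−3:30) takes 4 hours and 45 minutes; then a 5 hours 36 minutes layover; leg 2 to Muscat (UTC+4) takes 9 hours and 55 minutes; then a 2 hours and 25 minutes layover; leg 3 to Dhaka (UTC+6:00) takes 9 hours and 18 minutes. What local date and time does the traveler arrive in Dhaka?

03:21 on January 13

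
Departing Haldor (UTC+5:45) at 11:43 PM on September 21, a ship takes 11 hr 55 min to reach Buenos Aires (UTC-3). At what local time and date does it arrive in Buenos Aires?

Convert departure to UTC: 11:43 PM − 5:45 = 5:58 PM UTC on Sep 21.
Add 11 hours 55 minutes travel time → 5:53 AM UTC (Sep 22).
Buenos Aires is UTC−3:00, so local arrival = 5:53 AM − 3:00 = 2:53 AM on Sep 22.

2:53 AM on Sep 22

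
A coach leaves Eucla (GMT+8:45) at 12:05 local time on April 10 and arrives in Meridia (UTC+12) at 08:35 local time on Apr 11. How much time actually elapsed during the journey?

Departure in UTC: 12:05 − 8:45 = 03:20 on Apr 10.
Arrival in UTC: 08:35 − 12:00 = 20:35 on Apr 10.
Elapsed = 20:35 − 03:20 = 17 hours 15 minutes.

17 hours 15 minutes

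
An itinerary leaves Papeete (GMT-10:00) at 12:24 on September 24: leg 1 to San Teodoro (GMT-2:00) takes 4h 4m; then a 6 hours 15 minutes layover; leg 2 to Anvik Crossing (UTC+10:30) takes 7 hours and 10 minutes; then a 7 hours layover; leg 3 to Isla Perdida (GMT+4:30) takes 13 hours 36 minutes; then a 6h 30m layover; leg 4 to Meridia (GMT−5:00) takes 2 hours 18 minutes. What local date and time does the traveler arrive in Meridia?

16:17 on September 26

Convert departure to UTC: 12:24 + 10:00 = 22:24 UTC on Sep 24.
Add 4 hours 4 minutes leg 1 → 02:28 UTC (Sep 25).
Add 6 hours 15 minutes layover in San Teodoro → 08:43 UTC.
Add 7 hours and 10 minutes leg 2 → 15:53 UTC.
Add 7 hours layover in Anvik Crossing → 22:53 UTC.
Add 13 hours 36 minutes leg 3 → 12:29 UTC (Sep 26).
Add 6 hours 30 minutes layover in Isla Perdida → 18:59 UTC.
Add 2 hours 18 minutes leg 4 → 21:17 UTC.
Meridia is UTC−5:00, so local arrival = 21:17 − 5:00 = 16:17 on Sep 26.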